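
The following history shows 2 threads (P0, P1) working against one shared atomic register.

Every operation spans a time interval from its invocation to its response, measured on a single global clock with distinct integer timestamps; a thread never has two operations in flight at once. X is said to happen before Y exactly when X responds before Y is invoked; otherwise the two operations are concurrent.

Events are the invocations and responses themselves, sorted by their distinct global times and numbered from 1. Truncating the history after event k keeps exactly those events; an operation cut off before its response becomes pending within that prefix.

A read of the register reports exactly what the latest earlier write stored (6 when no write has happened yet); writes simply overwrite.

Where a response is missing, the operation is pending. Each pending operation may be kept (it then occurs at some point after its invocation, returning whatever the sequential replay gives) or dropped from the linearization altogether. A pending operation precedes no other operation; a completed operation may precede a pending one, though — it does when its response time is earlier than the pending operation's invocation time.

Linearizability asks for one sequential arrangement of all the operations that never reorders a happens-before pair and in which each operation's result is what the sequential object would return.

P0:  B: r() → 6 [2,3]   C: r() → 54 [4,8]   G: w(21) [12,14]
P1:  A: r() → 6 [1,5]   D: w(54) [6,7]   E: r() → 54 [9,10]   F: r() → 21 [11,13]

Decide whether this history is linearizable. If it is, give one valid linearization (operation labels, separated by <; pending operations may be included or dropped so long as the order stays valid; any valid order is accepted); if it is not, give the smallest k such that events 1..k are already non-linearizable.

linearizable — witness: A < B < D < C < E < G < F

1. A r() → 6, leaving value 6
2. B r() → 6, leaving value 6
3. D w(54), leaving value 54
4. C r() → 54, leaving value 54
5. E r() → 54, leaving value 54
6. G w(21), leaving value 21
7. F r() → 21, leaving value 21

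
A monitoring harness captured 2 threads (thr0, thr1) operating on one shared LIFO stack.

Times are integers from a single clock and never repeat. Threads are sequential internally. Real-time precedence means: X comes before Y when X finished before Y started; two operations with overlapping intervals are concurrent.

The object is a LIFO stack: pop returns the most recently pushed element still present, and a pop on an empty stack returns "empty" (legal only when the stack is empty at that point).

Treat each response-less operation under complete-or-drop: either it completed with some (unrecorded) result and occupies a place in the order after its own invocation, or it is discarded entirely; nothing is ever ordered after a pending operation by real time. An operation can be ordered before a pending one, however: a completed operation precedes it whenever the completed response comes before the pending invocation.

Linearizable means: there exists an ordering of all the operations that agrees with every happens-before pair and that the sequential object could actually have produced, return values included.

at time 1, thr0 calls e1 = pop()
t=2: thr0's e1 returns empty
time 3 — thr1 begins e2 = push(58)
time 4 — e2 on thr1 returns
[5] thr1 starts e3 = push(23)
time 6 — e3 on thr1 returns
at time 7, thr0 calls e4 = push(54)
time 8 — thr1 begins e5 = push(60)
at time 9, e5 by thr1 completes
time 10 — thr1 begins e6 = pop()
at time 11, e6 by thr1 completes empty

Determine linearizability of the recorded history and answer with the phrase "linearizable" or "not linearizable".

cut after 10 events: linearizable; cut after 11 events (e6 responds, time 11): not linearizable
exactly one order of the 5 completed ops respects real time; the LIFO stack replay fails
no completion choice of the 1 pending operation (e4) rescues it — every subset was tried
one such order, e1, e2, e3, e5, e6 (pending dropped), breaks at step 5 where e6 pop() → empty is illegal

not linearizable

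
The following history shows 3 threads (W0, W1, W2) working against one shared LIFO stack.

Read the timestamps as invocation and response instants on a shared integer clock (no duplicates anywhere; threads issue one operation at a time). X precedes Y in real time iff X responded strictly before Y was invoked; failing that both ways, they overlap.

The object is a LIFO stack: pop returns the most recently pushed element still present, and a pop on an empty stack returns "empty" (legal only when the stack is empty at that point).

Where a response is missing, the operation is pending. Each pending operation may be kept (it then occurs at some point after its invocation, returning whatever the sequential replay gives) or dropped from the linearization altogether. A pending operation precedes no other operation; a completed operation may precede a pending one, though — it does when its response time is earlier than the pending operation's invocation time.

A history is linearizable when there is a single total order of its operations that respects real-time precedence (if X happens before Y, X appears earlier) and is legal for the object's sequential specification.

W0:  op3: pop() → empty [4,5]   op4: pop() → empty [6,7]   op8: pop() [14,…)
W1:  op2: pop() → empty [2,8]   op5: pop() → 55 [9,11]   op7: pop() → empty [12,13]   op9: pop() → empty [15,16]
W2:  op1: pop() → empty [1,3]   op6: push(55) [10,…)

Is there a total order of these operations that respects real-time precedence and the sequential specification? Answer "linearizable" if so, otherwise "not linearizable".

witness order: op1, op2, op3, op4, op6, op5, op7, op8, op9
step 1: op1 pop() → empty — stack <>
step 2: op2 pop() → empty — stack <>
step 3: op3 pop() → empty — stack <>
step 4: op4 pop() → empty — stack <>
step 5: op6 push(55) (pending, included) — stack <55>
step 6: op5 pop() → 55 — stack <>
step 7: op7 pop() → empty — stack <>
step 8: op8 pop() (pending, included) — stack <>
step 9: op9 pop() → empty — stack <>

linearizable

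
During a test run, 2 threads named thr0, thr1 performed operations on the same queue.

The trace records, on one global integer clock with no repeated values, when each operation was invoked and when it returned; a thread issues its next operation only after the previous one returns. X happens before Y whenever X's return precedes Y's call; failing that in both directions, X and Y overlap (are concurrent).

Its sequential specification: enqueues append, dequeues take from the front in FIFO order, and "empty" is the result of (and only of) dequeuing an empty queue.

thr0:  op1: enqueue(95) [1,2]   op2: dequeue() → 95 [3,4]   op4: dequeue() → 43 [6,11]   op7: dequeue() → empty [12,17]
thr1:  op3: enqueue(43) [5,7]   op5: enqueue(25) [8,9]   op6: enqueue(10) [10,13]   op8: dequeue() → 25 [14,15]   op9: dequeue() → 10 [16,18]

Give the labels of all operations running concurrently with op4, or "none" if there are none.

overlap test against op4 [6,11]: concurrent iff the interval meets 6..11
op1 [1,2]: before
op2 [3,4]: before
op3 [5,7]: concurrent
op5 [8,9]: concurrent
op6 [10,13]: concurrent
op7 [12,17]: after
op8 [14,15]: after
op9 [16,18]: after

op3, op5, op6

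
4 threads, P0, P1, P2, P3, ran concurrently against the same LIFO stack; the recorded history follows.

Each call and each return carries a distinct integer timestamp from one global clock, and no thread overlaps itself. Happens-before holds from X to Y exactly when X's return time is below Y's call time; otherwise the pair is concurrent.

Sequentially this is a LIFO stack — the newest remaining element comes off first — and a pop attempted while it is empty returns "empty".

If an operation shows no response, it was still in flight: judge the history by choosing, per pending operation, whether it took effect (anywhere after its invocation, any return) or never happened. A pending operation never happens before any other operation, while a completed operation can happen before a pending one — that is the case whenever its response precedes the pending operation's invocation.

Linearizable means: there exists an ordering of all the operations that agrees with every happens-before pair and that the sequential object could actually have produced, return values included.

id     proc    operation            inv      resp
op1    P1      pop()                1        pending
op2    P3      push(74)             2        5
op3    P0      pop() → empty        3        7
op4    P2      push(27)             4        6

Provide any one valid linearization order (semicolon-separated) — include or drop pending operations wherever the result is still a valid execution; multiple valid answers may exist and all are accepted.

op1; op3; op2; op4

1. op1 pop() (pending, included), leaving stack <>
2. op3 pop() → empty, leaving stack <>
3. op2 push(74), leaving stack <74>
4. op4 push(27), leaving stack <74,27>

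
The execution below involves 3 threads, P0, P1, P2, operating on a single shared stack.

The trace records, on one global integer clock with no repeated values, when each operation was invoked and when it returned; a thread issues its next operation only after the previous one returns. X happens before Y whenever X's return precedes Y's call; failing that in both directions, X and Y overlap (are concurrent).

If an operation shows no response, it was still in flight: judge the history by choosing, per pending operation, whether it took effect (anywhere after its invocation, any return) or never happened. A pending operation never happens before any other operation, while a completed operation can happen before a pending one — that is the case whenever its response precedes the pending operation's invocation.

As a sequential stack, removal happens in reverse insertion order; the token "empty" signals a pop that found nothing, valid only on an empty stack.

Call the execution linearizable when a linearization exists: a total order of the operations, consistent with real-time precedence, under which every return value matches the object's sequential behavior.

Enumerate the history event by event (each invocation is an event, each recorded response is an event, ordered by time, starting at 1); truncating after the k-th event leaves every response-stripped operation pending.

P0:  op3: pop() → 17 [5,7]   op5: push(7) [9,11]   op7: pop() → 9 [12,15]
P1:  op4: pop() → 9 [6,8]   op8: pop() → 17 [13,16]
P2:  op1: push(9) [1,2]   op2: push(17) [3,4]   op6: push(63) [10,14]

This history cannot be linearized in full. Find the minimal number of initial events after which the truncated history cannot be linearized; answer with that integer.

15

events 1..14 are still linearizable — one witness is op1, op2, op3, op4, op5, op6:
after step 1 (op1 push(9)): stack <9>
after step 2 (op2 push(17)): stack <9,17>
after step 3 (op3 pop() → 17): stack <9>
after step 4 (op4 pop() → 9): stack <>
after step 5 (op5 push(7)): stack <7>
after step 6 (op6 push(63)): stack <7,63>
adding event 15 (op7 responds at 15) leaves no legal real-time order
every completion of the 1 pending operation (op8) was checked; none linearizes
e.g. op1, op2, op3, op4, op5, op6, op7 (pending dropped): illegal at step 7, since op7 pop() → 9 cannot apply there
e.g. op1, op2, op3, op4, op5, op7, op6 (pending dropped): illegal at step 6, since op7 pop() → 9 cannot apply there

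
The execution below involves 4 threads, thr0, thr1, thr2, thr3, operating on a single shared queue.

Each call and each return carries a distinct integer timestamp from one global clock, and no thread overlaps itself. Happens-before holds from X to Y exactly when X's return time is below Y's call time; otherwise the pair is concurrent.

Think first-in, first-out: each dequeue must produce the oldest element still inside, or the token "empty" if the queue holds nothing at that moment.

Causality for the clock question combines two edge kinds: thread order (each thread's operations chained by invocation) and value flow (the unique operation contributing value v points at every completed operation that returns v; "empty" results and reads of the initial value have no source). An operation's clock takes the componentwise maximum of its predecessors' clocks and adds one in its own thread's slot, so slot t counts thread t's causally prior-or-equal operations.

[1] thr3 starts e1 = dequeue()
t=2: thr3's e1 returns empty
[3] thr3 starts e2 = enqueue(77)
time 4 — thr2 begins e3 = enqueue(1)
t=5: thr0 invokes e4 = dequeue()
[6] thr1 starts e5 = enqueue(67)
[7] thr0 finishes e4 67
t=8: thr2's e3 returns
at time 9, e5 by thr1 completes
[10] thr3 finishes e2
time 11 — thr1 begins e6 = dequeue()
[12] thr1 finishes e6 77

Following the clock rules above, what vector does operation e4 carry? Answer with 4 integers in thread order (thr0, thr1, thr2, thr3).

(1, 1, 0, 0)

root op e1, invoked 1: fresh clock plus thr3's own tick → (0, 0, 0, 1)
root op e3, invoked 4: fresh clock plus thr2's own tick → (0, 0, 1, 0)
root op e5, invoked 6: fresh clock plus thr1's own tick → (0, 1, 0, 0)
from VC(e1)=(0, 0, 0, 1), e2 (invoked 3) maxes components and bumps thr3 → (0, 0, 0, 2)
from VC(e5)=(0, 1, 0, 0), e4 (invoked 5) maxes components and bumps thr0 → (1, 1, 0, 0)
from VC(e2)=(0, 0, 0, 2), VC(e5)=(0, 1, 0, 0), e6 (invoked 11) maxes components and bumps thr1 → (0, 2, 0, 2)
target: VC(e4) = (1, 1, 0, 0)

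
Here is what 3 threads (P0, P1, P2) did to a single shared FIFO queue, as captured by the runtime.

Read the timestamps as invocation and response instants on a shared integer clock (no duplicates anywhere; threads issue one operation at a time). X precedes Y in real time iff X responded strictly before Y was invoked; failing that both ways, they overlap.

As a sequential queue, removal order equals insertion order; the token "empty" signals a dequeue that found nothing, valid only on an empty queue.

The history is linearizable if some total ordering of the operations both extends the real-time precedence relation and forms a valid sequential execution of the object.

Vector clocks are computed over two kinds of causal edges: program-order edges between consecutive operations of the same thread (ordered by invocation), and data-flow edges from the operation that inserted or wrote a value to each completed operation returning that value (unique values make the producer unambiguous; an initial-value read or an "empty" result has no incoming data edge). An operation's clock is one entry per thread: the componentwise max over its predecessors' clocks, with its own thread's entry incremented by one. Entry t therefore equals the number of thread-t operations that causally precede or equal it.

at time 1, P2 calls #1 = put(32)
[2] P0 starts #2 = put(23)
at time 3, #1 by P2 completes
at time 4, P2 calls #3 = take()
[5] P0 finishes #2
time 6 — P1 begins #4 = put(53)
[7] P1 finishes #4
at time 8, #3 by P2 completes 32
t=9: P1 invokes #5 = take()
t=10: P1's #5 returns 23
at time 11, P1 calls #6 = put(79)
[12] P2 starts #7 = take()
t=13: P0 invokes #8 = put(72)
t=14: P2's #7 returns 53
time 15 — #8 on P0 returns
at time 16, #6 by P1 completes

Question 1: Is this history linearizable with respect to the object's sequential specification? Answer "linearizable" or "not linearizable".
one valid linearization: #1, #2, #3, #4, #5, #6, #7, #8
step 1: #1 put(32) — queue <32>
step 2: #2 put(23) — queue <32,23>
step 3: #3 take() → 32 — queue <23>
step 4: #4 put(53) — queue <23,53>
step 5: #5 take() → 23 — queue <53>
step 6: #6 put(79) — queue <53,79>
step 7: #7 take() → 53 — queue <79>
step 8: #8 put(72) — queue <79,72>

linearizable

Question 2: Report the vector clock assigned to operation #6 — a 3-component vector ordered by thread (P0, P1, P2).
invoked at 1, #1 has no predecessors; its own P2 bump gives (0, 0, 1)
invoked at 6, #4 has no predecessors; its own P1 bump gives (0, 1, 0)
invoked at 2, #2 has no predecessors; its own P0 bump gives (1, 0, 0)
#3, invoked 4, takes VC(#1)=(0, 0, 1) under max, adds 1 for P2 → (0, 0, 2)
#8, invoked 13, takes VC(#2)=(1, 0, 0) under max, adds 1 for P0 → (2, 0, 0)
#5, invoked 9, takes VC(#2)=(1, 0, 0), VC(#4)=(0, 1, 0) under max, adds 1 for P1 → (1, 2, 0)
#7, invoked 12, takes VC(#3)=(0, 0, 2), VC(#4)=(0, 1, 0) under max, adds 1 for P2 → (0, 1, 3)
#6, invoked 11, takes VC(#5)=(1, 2, 0) under max, adds 1 for P1 → (1, 3, 0)
target: VC(#6) = (1, 3, 0)

(1, 3, 0)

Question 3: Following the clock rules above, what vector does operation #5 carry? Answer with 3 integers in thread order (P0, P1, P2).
#1, invoked 1, has no incoming edges; only P2's bump applies → (0, 0, 1)
#4, invoked 6, has no incoming edges; only P1's bump applies → (0, 1, 0)
#2, invoked 2, has no incoming edges; only P0's bump applies → (1, 0, 0)
invoked at 4, #3 merges VC(#1)=(0, 0, 1) and bumps P2's slot → (0, 0, 2)
invoked at 13, #8 merges VC(#2)=(1, 0, 0) and bumps P0's slot → (2, 0, 0)
invoked at 9, #5 merges VC(#2)=(1, 0, 0), VC(#4)=(0, 1, 0) and bumps P1's slot → (1, 2, 0)
invoked at 12, #7 merges VC(#3)=(0, 0, 2), VC(#4)=(0, 1, 0) and bumps P2's slot → (0, 1, 3)
invoked at 11, #6 merges VC(#5)=(1, 2, 0) and bumps P1's slot → (1, 3, 0)
target: VC(#5) = (1, 2, 0)

(1, 2, 0)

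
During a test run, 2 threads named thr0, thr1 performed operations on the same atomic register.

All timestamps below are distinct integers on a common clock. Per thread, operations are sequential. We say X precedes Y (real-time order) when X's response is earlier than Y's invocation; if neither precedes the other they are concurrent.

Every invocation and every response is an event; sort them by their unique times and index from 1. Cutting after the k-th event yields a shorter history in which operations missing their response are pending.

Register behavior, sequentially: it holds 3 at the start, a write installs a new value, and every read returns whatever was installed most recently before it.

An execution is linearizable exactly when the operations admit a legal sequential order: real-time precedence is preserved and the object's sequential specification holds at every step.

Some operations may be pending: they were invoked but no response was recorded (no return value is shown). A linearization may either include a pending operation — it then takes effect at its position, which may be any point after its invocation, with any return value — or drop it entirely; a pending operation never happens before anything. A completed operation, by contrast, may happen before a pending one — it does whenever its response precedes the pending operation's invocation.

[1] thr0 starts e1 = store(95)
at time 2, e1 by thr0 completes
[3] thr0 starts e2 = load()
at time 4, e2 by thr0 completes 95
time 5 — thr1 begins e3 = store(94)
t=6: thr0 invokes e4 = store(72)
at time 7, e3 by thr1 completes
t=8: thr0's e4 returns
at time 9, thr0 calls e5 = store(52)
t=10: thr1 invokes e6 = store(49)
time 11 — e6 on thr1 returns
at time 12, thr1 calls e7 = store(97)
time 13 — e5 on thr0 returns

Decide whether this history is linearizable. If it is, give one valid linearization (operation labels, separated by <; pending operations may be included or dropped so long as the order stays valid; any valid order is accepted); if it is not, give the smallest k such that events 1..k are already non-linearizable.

1. e1 store(95), leaving value 95
2. e2 load() → 95, leaving value 95
3. e3 store(94), leaving value 94
4. e4 store(72), leaving value 72
5. e5 store(52), leaving value 52
6. e6 store(49), leaving value 49

linearizable — witness: e1 < e2 < e3 < e4 < e5 < e6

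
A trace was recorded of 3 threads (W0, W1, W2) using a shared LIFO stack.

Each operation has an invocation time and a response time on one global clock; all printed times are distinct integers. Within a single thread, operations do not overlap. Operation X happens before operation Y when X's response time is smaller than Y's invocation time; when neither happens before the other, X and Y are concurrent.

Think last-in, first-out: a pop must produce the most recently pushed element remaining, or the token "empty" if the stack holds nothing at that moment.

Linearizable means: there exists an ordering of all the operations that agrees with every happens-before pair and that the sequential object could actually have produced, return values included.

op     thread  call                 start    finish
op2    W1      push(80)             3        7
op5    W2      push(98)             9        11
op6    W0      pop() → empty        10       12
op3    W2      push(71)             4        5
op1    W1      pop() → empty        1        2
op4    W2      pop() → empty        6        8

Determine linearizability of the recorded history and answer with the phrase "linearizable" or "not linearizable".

prefix check: 1..7 passes, 1..8 fails once op4's time-8 response joins
the 4 completed operations admit 3 real-time orders; each fails the LIFO stack replay
e.g. op1, op2, op3, op4: illegal at step 4, since op4 pop() → empty cannot apply there
e.g. op1, op3, op2, op4: illegal at step 4, since op4 pop() → empty cannot apply there

not linearizable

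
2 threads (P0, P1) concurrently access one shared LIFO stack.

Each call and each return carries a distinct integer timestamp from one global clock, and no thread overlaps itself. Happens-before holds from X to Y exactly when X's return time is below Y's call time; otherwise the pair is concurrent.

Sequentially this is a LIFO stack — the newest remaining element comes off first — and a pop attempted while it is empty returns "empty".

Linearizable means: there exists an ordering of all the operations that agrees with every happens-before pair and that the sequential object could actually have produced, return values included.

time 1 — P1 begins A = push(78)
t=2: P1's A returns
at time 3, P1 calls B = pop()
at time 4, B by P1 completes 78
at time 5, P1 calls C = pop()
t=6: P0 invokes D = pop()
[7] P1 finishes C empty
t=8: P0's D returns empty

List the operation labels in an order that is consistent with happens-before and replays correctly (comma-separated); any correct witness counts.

step 1: A push(78) — stack <78>
step 2: B pop() → 78 — stack <>
step 3: C pop() → empty — stack <>
step 4: D pop() → empty — stack <>

A, B, C, D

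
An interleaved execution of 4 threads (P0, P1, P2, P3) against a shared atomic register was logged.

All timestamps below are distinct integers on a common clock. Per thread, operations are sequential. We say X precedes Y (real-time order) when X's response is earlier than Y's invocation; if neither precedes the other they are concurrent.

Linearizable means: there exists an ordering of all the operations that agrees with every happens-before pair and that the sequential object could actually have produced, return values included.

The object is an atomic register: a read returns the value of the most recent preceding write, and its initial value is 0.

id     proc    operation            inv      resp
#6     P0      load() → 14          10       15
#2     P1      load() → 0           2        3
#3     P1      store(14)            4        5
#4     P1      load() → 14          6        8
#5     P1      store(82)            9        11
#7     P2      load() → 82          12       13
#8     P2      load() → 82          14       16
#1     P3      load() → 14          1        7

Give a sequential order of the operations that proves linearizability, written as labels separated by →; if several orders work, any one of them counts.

1. #2 load() → 0, leaving value 0
2. #3 store(14), leaving value 14
3. #1 load() → 14, leaving value 14
4. #4 load() → 14, leaving value 14
5. #6 load() → 14, leaving value 14
6. #5 store(82), leaving value 82
7. #7 load() → 82, leaving value 82
8. #8 load() → 82, leaving value 82

#2 → #3 → #1 → #4 → #6 → #5 → #7 → #8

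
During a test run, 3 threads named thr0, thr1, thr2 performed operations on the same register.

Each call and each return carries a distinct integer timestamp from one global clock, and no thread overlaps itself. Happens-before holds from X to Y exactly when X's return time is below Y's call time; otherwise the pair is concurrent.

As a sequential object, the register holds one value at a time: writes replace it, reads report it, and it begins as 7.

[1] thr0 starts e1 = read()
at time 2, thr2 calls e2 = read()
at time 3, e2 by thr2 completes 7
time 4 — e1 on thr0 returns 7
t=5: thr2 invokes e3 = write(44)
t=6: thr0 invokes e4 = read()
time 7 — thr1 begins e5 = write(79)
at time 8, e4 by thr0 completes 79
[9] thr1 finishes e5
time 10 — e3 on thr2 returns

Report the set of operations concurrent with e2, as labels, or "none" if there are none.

e1

concurrent with e2 ([2,3]): every op whose interval crosses 2..3
e1 [1,4]: concurrent
e3 [5,10]: after
e4 [6,8]: after
e5 [7,9]: after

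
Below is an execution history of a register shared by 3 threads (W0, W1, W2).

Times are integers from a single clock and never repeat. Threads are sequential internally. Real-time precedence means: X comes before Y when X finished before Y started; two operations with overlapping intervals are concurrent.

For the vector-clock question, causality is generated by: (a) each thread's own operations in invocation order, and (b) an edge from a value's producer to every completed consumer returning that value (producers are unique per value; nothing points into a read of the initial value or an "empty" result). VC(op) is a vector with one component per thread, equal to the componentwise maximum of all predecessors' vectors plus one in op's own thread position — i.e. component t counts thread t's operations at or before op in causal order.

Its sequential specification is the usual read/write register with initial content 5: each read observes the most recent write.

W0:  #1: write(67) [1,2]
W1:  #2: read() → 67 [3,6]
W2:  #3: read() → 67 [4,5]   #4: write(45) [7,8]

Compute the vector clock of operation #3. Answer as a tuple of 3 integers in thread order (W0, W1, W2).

invoked at 1, #1 has no predecessors; its own W0 bump gives (1, 0, 0)
#3 (invocation 4): componentwise max over VC(#1)=(1, 0, 0), +1 at W2, giving (1, 0, 1)
#2 (invocation 3): componentwise max over VC(#1)=(1, 0, 0), +1 at W1, giving (1, 1, 0)
#4 (invocation 7): componentwise max over VC(#3)=(1, 0, 1), +1 at W2, giving (1, 0, 2)
target: VC(#3) = (1, 0, 1)

(1, 0, 1)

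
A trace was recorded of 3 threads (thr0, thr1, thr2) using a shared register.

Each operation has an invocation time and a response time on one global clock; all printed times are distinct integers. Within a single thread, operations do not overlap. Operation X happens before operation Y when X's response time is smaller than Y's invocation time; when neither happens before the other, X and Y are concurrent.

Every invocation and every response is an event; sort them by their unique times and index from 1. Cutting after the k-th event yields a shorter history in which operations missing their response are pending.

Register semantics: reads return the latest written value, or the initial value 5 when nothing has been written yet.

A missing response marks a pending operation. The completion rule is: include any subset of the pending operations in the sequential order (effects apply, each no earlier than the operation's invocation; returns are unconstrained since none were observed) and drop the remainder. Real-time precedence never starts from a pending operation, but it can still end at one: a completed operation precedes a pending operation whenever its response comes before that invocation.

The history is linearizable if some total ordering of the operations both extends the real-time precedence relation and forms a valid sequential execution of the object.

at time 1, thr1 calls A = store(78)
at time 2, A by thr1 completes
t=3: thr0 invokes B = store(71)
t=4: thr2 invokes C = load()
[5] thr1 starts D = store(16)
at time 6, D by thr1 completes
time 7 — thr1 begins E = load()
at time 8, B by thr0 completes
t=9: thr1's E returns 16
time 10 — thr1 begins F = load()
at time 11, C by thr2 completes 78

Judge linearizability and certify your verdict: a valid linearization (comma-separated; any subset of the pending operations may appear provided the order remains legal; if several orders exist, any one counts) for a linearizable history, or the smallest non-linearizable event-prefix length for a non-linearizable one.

linearizable — witness: A, C, B, D, E

step 1: A store(78) — value 78
step 2: C load() → 78 — value 78
step 3: B store(71) — value 71
step 4: D store(16) — value 16
step 5: E load() → 16 — value 16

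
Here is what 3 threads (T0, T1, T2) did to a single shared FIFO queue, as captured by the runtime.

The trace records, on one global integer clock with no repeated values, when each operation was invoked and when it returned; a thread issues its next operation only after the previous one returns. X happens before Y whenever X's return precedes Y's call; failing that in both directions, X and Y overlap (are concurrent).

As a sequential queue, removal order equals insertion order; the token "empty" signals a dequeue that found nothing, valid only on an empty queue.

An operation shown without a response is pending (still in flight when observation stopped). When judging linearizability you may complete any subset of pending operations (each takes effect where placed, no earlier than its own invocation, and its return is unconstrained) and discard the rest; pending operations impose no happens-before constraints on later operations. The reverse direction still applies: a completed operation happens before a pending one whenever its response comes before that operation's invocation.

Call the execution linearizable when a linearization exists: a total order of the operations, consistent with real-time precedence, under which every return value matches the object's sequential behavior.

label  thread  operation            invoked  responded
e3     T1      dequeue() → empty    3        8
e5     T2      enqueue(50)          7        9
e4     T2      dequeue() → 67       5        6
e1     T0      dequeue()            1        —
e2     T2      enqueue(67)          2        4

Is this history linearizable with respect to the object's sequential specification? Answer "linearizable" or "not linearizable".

a witness: e1, e2, e4, e3, e5
step 1: e1 dequeue() (pending, included) — queue <>
step 2: e2 enqueue(67) — queue <67>
step 3: e4 dequeue() → 67 — queue <>
step 4: e3 dequeue() → empty — queue <>
step 5: e5 enqueue(50) — queue <50>

linearizable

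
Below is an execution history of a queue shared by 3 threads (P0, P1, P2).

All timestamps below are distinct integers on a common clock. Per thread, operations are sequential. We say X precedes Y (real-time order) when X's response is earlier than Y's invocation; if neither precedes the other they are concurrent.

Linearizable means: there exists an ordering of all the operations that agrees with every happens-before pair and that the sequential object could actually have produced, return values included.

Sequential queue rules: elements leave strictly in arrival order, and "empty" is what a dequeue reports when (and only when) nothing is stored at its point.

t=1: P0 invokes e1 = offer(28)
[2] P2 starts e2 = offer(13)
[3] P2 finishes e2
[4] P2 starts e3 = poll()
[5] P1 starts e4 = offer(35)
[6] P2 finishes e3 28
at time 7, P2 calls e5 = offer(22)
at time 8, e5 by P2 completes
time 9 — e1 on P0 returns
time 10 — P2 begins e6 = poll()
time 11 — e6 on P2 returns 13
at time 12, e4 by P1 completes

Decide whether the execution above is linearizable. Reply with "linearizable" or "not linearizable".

linearizable

one valid linearization: e1, e2, e3, e4, e5, e6
1. e1 offer(28), leaving queue <28>
2. e2 offer(13), leaving queue <28,13>
3. e3 poll() → 28, leaving queue <13>
4. e4 offer(35), leaving queue <13,35>
5. e5 offer(22), leaving queue <13,35,22>
6. e6 poll() → 13, leaving queue <35,22>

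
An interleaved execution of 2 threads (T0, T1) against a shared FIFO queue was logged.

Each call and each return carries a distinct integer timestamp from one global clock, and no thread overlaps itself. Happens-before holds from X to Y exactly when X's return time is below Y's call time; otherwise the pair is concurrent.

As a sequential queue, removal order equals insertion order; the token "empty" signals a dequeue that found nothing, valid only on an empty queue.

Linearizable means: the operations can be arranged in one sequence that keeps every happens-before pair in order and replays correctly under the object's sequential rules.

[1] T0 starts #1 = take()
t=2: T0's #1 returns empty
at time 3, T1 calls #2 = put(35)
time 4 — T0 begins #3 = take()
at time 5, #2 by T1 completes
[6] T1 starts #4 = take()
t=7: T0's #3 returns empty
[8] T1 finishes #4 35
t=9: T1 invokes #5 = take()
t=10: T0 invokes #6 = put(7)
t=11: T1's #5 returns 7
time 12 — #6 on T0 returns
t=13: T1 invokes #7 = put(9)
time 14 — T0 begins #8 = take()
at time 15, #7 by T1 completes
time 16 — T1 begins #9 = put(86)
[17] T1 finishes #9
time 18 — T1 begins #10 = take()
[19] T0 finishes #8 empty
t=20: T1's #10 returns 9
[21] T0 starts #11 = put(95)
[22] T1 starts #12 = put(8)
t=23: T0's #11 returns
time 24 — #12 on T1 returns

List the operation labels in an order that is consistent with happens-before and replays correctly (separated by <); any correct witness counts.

step 1: #1 take() → empty — queue <>
step 2: #2 put(35) — queue <35>
step 3: #4 take() → 35 — queue <>
step 4: #3 take() → empty — queue <>
step 5: #6 put(7) — queue <7>
step 6: #5 take() → 7 — queue <>
step 7: #8 take() → empty — queue <>
step 8: #7 put(9) — queue <9>
step 9: #9 put(86) — queue <9,86>
step 10: #10 take() → 9 — queue <86>
step 11: #11 put(95) — queue <86,95>
step 12: #12 put(8) — queue <86,95,8>

#1 < #2 < #4 < #3 < #6 < #5 < #8 < #7 < #9 < #10 < #11 < #12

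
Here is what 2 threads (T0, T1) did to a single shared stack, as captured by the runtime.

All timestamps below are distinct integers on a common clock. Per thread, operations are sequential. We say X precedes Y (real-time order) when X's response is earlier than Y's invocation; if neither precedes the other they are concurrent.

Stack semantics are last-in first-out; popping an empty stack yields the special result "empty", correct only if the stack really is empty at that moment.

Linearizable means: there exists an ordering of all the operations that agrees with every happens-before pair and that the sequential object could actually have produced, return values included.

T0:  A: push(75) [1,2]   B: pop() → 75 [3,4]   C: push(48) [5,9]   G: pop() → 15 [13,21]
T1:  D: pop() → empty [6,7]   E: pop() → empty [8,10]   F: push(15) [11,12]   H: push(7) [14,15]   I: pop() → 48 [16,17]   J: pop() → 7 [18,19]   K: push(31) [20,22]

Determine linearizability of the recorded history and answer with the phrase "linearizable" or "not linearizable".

not linearizable

prefix check: 1..16 passes, 1..17 fails once I's time-17 response joins
8 completed operations, 3 real-time-consistent orders — every stack replay fails
no completion choice of the 1 pending operation (G) rescues it — every subset was tried
take A, B, C, D, E, F, H, I (pending dropped): step 4 already fails, because D pop() → empty cannot occur there
take A, B, D, C, E, F, H, I (pending dropped): step 5 already fails, because E pop() → empty cannot occur there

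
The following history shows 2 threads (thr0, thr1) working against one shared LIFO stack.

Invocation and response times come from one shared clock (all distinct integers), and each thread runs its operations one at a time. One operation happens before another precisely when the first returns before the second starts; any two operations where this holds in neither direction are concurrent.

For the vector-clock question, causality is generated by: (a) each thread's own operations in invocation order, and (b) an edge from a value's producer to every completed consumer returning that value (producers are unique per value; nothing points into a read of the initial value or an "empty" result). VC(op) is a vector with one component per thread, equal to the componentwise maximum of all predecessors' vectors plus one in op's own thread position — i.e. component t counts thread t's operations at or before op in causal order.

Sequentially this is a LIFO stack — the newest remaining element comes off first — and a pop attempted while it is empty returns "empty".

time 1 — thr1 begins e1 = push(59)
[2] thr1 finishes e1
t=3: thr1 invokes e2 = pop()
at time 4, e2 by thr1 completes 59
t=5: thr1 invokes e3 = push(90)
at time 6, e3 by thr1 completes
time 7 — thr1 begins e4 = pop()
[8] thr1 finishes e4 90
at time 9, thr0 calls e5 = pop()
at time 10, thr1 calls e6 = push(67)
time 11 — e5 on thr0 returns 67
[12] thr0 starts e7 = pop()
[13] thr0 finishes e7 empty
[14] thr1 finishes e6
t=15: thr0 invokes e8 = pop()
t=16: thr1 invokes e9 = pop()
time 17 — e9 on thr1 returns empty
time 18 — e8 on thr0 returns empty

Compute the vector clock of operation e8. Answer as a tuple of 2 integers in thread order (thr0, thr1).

(3, 5)

invoked at 1, e1 has no predecessors; its own thr1 bump gives (0, 1)
e2 (invocation 3): componentwise max over VC(e1)=(0, 1), +1 at thr1, giving (0, 2)
e3 (invocation 5): componentwise max over VC(e2)=(0, 2), +1 at thr1, giving (0, 3)
e4 (invocation 7): componentwise max over VC(e3)=(0, 3), +1 at thr1, giving (0, 4)
e6 (invocation 10): componentwise max over VC(e4)=(0, 4), +1 at thr1, giving (0, 5)
e9 (invocation 16): componentwise max over VC(e6)=(0, 5), +1 at thr1, giving (0, 6)
e5 (invocation 9): componentwise max over VC(e6)=(0, 5), +1 at thr0, giving (1, 5)
e7 (invocation 12): componentwise max over VC(e5)=(1, 5), +1 at thr0, giving (2, 5)
e8 (invocation 15): componentwise max over VC(e7)=(2, 5), +1 at thr0, giving (3, 5)
target: VC(e8) = (3, 5)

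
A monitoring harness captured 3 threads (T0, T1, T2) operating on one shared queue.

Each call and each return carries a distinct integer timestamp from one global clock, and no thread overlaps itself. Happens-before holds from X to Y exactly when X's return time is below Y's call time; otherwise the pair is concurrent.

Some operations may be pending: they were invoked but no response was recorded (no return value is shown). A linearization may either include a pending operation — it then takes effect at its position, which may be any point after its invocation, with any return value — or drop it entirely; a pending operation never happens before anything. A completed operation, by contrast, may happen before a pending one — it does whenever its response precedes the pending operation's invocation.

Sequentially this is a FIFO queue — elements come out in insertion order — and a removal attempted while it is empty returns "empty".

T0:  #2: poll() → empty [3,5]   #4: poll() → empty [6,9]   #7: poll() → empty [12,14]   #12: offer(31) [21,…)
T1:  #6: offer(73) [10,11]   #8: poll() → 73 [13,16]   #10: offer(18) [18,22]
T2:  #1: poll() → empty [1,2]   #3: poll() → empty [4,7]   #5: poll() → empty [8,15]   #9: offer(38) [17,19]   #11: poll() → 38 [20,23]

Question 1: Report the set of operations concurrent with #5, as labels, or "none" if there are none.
#4, #6, #7, #8

concurrent with #5 ([8,15]): every op whose interval crosses 8..15
#1 [1,2]: before
#2 [3,5]: before
#3 [4,7]: before
#4 [6,9]: concurrent
#6 [10,11]: concurrent
#7 [12,14]: concurrent
#8 [13,16]: concurrent
#9 [17,19]: after
#10 [18,22]: after
#11 [20,23]: after
#12 [21,…): after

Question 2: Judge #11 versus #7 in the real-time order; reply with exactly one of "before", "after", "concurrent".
after

#11 spans [20,23], #7 spans [12,14]
resp(#7)=14 < inv(#11)=20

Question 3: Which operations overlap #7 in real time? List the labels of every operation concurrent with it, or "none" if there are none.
#5, #8

overlap test against #7 [12,14]: concurrent iff the interval meets 12..14
#1 [1,2]: before
#2 [3,5]: before
#3 [4,7]: before
#4 [6,9]: before
#5 [8,15]: concurrent
#6 [10,11]: before
#8 [13,16]: concurrent
#9 [17,19]: after
#10 [18,22]: after
#11 [20,23]: after
#12 [21,…): after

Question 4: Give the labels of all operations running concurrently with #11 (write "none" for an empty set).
#10, #12

#11 spans [20,23]; an op avoiding the whole window 20..23 is ordered, any other is concurrent
#1 [1,2]: before
#2 [3,5]: before
#3 [4,7]: before
#4 [6,9]: before
#5 [8,15]: before
#6 [10,11]: before
#7 [12,14]: before
#8 [13,16]: before
#9 [17,19]: before
#10 [18,22]: concurrent
#12 [21,…): concurrent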